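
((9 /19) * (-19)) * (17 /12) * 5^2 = -1275 /4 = -318.75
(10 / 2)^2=25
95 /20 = 19 /4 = 4.75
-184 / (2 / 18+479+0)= -207 / 539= -0.38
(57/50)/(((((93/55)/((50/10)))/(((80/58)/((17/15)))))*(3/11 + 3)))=57475/45849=1.25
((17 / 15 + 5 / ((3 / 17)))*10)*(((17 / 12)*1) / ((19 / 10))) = 37570 / 171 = 219.71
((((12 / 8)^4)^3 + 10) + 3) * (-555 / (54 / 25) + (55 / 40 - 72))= -13789890065 / 294912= -46759.34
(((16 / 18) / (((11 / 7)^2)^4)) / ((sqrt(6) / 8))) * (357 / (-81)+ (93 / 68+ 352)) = 29547648939928 * sqrt(6) / 2656549612233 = 27.24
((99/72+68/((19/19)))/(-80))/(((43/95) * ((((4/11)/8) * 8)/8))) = -115995/2752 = -42.15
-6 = -6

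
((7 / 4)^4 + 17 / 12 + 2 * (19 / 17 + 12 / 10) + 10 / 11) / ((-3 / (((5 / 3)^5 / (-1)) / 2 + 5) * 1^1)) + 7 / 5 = 9620455811 / 1046960640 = 9.19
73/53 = 1.38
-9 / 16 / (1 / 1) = -9 / 16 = -0.56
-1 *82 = -82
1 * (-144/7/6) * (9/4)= -7.71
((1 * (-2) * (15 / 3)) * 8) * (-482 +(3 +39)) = 35200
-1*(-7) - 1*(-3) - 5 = 5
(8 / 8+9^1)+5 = 15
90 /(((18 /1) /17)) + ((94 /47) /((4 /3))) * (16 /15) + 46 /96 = 20899 /240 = 87.08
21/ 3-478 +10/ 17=-470.41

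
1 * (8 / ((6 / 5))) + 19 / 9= 8.78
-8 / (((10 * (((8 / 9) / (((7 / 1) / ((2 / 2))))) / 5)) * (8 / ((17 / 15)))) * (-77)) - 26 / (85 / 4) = -17437 / 14960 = -1.17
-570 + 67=-503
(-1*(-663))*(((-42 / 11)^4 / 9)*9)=2063054448 / 14641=140909.39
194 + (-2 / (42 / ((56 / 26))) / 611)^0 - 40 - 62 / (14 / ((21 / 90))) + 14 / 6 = 1563 / 10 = 156.30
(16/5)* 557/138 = 4456/345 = 12.92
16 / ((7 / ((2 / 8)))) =4 / 7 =0.57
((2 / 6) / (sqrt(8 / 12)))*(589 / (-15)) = -589*sqrt(6) / 90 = -16.03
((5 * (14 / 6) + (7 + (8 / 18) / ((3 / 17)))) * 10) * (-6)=-11440 / 9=-1271.11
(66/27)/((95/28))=616/855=0.72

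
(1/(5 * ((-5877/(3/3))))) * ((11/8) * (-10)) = 0.00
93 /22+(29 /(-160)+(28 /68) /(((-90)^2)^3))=402091582106327 /99379467000000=4.05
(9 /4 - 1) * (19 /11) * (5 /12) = 475 /528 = 0.90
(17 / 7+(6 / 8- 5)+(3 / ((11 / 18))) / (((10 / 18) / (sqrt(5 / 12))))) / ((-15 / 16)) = 68 / 35- 432 *sqrt(15) / 275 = -4.14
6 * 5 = 30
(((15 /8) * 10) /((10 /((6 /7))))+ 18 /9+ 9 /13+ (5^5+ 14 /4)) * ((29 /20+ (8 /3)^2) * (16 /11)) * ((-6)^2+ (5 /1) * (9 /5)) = 1757262399 /1001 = 1755506.89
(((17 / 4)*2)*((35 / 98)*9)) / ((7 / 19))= 14535 / 196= 74.16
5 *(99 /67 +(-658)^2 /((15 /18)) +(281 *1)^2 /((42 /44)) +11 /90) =25422215477 /8442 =3011397.24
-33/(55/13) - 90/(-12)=-3/10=-0.30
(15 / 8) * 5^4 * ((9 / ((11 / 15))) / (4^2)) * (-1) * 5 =-6328125 / 1408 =-4494.41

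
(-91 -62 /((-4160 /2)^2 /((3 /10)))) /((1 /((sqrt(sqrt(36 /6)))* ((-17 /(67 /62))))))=1037405873011* 6^(1 /4) /724672000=2240.50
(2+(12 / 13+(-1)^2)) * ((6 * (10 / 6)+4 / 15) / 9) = 2618 / 585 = 4.48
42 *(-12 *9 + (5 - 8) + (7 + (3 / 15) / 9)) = -4367.07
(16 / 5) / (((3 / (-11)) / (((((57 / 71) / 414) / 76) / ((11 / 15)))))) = -2 / 4899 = -0.00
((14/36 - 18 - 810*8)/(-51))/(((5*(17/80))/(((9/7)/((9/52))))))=48654112/54621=890.76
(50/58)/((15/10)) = 50/87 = 0.57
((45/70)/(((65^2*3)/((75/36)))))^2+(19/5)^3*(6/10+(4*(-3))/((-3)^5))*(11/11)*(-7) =-249.43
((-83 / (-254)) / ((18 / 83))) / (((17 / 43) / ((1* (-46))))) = -6813221 / 38862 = -175.32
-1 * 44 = -44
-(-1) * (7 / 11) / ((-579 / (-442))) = 3094 / 6369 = 0.49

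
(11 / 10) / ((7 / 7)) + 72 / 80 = 2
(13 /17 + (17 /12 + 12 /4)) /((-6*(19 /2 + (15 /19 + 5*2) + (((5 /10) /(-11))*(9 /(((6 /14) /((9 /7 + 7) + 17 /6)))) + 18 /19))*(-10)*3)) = 220913 /81527580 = 0.00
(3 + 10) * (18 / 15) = 15.60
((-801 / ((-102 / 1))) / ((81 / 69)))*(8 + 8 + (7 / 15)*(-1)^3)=476951 / 4590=103.91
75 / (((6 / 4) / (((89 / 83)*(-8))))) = -35600 / 83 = -428.92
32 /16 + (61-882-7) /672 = 43 /56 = 0.77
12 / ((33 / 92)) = 368 / 11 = 33.45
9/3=3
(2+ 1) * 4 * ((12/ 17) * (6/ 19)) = 864/ 323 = 2.67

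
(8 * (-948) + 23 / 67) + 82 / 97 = -7582.81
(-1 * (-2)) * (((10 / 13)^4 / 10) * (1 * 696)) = 1392000 / 28561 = 48.74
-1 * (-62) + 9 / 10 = 629 / 10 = 62.90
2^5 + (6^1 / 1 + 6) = 44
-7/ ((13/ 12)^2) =-1008/ 169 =-5.96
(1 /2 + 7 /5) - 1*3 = -11 /10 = -1.10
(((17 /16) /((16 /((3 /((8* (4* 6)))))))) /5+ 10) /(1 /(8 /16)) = 819217 /163840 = 5.00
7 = 7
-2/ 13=-0.15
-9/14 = -0.64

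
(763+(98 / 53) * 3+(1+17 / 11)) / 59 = 449547 / 34397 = 13.07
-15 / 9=-5 / 3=-1.67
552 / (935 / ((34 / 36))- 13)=552 / 977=0.56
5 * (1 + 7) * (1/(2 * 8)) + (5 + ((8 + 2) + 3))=41/2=20.50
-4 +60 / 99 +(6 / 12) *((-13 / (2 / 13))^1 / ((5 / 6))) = -17851 / 330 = -54.09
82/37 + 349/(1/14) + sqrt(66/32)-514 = sqrt(33)/4 + 161846/37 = 4375.65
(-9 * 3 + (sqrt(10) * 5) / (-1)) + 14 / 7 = -40.81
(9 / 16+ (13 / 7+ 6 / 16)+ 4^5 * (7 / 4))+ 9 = 202025 / 112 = 1803.79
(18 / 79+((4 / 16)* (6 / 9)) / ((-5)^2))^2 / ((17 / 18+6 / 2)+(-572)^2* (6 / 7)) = 54059887 / 275667848661250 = 0.00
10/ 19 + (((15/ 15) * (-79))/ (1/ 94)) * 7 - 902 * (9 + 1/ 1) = -1159028/ 19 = -61001.47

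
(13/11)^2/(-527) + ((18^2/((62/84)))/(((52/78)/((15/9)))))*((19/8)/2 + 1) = 612316799/255068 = 2400.60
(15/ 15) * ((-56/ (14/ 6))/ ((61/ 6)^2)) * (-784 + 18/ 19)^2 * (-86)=16447553300736/ 1343281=12244313.22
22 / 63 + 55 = 3487 / 63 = 55.35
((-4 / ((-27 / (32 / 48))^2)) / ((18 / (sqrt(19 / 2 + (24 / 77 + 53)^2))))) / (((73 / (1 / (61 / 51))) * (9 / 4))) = -272 * sqrt(7514378) / 20246780169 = -0.00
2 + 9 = 11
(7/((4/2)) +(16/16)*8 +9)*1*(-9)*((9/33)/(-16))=1107/352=3.14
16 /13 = 1.23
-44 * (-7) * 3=924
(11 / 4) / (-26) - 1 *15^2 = -23411 / 104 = -225.11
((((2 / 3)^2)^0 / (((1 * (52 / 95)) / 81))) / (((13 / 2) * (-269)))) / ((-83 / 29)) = 0.03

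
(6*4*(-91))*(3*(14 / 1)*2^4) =-1467648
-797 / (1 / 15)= -11955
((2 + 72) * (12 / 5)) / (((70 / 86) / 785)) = 5994888 / 35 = 171282.51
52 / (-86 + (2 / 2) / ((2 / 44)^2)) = 0.13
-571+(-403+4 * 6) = -950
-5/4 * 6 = -15/2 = -7.50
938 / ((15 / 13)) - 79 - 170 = 8459 / 15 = 563.93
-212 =-212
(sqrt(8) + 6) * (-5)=-44.14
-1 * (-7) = 7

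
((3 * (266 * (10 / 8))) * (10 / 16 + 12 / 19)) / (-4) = -20055 / 64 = -313.36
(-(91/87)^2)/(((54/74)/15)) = -1531985/68121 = -22.49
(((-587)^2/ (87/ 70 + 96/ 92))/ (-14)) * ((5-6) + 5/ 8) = 39625435/ 9816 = 4036.82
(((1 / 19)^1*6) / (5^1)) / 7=6 / 665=0.01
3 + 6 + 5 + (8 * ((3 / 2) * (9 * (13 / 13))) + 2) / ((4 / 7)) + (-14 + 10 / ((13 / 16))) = 5325 / 26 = 204.81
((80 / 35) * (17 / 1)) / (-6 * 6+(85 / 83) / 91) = -293488 / 271823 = -1.08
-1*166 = -166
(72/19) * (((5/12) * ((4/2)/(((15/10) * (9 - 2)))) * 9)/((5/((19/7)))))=72/49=1.47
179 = 179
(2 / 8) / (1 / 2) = 0.50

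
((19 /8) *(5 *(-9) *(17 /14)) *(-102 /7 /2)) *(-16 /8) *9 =-6671565 /392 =-17019.30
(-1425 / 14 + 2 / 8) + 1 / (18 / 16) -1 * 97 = -49807 / 252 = -197.65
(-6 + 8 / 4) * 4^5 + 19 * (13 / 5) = -20233 / 5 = -4046.60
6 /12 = 1 /2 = 0.50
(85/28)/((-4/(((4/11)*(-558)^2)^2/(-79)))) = 8240540942160/66913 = 123153063.56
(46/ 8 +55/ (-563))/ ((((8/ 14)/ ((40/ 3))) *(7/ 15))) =318225/ 1126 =282.62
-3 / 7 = -0.43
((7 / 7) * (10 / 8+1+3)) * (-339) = -7119 / 4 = -1779.75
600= 600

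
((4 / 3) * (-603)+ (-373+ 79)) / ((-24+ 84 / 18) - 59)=3294 / 235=14.02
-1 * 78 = -78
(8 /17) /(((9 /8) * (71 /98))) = 6272 /10863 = 0.58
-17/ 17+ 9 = 8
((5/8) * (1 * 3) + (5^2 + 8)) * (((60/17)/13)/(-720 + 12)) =-1395/104312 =-0.01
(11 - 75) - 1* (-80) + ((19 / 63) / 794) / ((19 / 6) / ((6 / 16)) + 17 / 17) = 7558899 / 472430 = 16.00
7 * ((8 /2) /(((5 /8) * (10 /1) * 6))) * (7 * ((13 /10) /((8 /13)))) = 8281 /750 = 11.04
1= 1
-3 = -3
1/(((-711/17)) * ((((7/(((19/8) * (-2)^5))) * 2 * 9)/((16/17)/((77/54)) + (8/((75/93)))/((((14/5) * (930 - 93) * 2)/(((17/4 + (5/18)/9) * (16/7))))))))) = 2591973616/264008374245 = 0.01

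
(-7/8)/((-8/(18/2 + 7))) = 1.75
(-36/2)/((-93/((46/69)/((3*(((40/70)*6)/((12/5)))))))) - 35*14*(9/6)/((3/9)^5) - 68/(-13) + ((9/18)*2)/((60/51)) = -178598.89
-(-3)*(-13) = -39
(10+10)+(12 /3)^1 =24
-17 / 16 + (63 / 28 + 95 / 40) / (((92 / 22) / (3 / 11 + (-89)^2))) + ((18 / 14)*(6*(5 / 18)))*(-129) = 21852889 / 2576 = 8483.26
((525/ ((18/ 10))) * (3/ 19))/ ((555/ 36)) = 2100/ 703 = 2.99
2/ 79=0.03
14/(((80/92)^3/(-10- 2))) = -255507/1000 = -255.51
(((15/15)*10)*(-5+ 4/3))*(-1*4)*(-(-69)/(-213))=-10120/213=-47.51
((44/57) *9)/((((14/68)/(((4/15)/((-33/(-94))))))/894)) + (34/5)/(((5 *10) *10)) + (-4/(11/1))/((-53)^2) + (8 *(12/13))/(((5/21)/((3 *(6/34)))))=26033410324718219/1135267883750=22931.51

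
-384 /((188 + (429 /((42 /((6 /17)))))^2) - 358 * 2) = 0.75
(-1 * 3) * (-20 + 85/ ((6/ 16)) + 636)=-2528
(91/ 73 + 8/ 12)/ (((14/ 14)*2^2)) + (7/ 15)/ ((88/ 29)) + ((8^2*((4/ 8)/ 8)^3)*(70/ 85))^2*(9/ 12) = 0.63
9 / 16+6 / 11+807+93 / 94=809.10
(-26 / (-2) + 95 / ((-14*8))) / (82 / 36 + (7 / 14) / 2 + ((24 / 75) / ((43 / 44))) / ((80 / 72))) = 65838375 / 15292172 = 4.31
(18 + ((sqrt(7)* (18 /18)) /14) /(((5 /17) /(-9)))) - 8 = 10 - 153* sqrt(7) /70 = 4.22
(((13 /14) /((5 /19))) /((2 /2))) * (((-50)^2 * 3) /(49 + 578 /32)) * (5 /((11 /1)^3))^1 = 14820000 /9997141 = 1.48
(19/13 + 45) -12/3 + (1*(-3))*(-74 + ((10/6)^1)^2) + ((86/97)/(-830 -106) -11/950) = 256.12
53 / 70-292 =-20387 / 70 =-291.24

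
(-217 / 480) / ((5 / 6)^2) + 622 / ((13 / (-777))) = -483302463 / 13000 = -37177.11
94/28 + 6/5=4.56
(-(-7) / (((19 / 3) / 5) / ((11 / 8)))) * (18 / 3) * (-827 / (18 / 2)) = -318395 / 76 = -4189.41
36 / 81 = 4 / 9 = 0.44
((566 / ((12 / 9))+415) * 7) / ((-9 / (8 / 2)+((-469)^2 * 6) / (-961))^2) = 86833138504 / 27959908770369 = 0.00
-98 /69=-1.42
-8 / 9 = -0.89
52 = 52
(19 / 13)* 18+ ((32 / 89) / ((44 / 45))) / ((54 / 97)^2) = 28343428 / 1030887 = 27.49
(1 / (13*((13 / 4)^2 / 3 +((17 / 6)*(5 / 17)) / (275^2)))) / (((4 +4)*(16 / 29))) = 1315875 / 265837832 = 0.00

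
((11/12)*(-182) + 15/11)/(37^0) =-10921/66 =-165.47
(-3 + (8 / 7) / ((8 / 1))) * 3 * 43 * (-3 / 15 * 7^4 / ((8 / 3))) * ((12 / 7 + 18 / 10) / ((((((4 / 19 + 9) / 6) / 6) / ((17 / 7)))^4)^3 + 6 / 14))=49881611781675256691300158378663898619895195165570105344 / 91654023821361959244454565059699732023216926194115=544238.10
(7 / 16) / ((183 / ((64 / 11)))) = 28 / 2013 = 0.01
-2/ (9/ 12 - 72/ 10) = 40/ 129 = 0.31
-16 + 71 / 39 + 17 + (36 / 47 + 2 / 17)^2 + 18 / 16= 941383663 / 199181112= 4.73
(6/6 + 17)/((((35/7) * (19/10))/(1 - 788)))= -28332/19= -1491.16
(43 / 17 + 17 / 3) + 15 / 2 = 1601 / 102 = 15.70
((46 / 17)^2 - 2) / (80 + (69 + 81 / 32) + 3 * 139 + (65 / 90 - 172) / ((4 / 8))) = 442944 / 18808409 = 0.02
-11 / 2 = -5.50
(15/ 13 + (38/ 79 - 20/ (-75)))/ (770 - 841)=-29293/ 1093755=-0.03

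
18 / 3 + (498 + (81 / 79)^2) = 3152025 / 6241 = 505.05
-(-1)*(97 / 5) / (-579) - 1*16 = -16.03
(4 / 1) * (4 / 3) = 16 / 3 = 5.33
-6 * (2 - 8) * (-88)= -3168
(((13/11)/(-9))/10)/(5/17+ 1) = -221/21780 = -0.01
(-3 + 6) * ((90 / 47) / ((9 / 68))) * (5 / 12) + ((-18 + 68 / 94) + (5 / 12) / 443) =202243 / 249852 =0.81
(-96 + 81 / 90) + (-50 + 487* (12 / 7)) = 689.76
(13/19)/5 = 13/95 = 0.14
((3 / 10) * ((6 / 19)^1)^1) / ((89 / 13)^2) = 1521 / 752495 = 0.00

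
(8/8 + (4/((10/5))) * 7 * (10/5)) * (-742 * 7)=-150626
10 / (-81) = -10 / 81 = -0.12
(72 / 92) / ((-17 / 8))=-144 / 391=-0.37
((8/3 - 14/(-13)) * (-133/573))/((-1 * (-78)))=-9709/871533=-0.01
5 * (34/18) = 9.44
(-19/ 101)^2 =361/ 10201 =0.04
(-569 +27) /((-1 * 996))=271 /498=0.54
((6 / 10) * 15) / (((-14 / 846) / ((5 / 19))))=-19035 / 133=-143.12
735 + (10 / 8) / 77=226385 / 308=735.02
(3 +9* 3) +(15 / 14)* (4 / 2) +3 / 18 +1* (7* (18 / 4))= 1340 / 21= 63.81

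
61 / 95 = 0.64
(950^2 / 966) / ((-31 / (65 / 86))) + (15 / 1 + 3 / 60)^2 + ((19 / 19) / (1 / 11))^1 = 214.72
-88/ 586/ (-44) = 1/ 293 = 0.00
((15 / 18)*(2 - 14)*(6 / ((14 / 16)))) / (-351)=160 / 819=0.20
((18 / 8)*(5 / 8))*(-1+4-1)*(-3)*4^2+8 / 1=-127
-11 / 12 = -0.92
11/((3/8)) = 88/3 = 29.33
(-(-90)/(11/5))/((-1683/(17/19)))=-50/2299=-0.02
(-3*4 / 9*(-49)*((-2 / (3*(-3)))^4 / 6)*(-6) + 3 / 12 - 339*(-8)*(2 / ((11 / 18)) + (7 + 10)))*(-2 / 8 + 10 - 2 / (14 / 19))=9380214604517 / 24249456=386821.65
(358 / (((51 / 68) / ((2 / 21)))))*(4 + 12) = 45824 / 63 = 727.37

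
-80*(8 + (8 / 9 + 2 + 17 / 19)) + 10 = -159490 / 171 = -932.69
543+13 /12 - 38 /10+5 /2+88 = 37847 /60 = 630.78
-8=-8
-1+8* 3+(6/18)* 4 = 73/3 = 24.33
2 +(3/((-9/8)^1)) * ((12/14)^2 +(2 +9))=-29.29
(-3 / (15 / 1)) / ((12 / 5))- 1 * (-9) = 107 / 12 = 8.92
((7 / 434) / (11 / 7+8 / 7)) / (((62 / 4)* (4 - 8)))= -7 / 73036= -0.00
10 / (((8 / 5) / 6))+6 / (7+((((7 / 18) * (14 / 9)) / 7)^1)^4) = 5779067313 / 150664724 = 38.36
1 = 1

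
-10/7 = -1.43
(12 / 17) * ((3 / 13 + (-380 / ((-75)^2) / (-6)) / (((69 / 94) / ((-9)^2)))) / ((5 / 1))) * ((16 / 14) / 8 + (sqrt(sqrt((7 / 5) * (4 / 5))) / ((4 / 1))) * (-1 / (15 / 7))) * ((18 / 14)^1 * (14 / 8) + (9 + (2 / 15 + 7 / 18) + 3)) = -1024850393 * sqrt(10) * 7^(1 / 4) / 14295937500 + 146407199 / 333571875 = 0.07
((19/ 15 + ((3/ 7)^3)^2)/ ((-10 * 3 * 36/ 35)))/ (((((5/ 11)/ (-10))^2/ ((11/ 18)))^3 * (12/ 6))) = -2648288864035903/ 4962182715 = -533694.35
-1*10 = -10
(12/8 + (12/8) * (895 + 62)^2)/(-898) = -1373775/898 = -1529.82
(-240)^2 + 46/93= 5356846/93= 57600.49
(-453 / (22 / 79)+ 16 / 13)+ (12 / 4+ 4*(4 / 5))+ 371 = -1784999 / 1430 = -1248.25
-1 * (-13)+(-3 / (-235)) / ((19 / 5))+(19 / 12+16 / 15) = 279569 / 17860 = 15.65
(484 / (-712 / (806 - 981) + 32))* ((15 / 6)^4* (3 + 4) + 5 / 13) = 402007375 / 109408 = 3674.39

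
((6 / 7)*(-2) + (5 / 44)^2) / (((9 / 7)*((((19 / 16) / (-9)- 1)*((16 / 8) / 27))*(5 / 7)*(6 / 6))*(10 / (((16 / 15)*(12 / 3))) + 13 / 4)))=69724368 / 17652085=3.95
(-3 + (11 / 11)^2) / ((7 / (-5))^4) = -1250 / 2401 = -0.52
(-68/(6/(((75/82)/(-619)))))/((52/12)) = 1275/329927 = 0.00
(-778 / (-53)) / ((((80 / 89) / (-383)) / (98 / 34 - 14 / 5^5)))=-2027257616741 / 112625000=-18000.07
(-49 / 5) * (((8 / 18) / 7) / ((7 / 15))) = -4 / 3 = -1.33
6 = 6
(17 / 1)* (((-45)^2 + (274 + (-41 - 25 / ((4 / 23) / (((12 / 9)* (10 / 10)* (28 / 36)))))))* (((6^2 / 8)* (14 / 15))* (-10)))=-13551958 / 9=-1505773.11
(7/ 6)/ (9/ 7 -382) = -49/ 15990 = -0.00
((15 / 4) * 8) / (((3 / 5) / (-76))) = -3800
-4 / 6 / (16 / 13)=-13 / 24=-0.54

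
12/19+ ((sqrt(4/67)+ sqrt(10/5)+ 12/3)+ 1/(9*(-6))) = 6.27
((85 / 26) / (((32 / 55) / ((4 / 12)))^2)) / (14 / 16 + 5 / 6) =257125 / 409344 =0.63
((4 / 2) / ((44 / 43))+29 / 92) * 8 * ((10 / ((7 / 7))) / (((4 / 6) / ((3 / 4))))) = 204.28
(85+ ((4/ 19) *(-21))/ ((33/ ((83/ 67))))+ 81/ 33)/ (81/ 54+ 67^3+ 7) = 2444604/ 8423406629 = 0.00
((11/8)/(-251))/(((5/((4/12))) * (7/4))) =-11/52710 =-0.00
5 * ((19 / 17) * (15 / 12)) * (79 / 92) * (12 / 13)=112575 / 20332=5.54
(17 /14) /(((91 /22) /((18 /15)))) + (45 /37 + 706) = 83383409 /117845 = 707.57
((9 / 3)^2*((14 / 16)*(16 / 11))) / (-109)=-126 / 1199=-0.11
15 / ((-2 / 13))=-195 / 2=-97.50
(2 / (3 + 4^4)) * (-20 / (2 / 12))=-240 / 259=-0.93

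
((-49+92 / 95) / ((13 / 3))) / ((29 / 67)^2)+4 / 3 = -13861171 / 239685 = -57.83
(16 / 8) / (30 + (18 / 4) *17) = 0.02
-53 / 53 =-1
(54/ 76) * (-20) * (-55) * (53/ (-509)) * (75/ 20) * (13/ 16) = -247.96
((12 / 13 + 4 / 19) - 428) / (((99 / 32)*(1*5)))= -3373952 / 122265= -27.60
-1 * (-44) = 44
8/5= 1.60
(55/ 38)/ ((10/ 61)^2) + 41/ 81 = 3346571/ 61560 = 54.36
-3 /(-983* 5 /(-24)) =-72 /4915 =-0.01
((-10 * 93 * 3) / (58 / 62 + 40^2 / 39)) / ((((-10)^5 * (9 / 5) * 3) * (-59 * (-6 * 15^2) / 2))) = 12493 / 4040724150000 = 0.00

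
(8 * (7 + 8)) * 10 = 1200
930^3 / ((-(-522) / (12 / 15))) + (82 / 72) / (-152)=195619621211 / 158688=1232731.03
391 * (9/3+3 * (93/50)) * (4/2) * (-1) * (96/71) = -16102944/1775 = -9072.08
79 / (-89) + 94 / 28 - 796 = -988739 / 1246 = -793.53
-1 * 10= -10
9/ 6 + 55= 113/ 2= 56.50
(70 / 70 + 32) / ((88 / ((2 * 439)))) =1317 / 4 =329.25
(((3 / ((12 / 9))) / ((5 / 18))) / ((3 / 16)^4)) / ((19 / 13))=425984 / 95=4484.04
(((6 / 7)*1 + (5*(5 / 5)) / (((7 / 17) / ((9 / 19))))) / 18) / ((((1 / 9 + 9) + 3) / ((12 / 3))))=1758 / 14497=0.12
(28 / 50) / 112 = 1 / 200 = 0.00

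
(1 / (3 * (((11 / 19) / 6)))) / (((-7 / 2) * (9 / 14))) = -152 / 99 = -1.54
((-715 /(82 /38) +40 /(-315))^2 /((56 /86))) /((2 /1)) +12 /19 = 598905785701921 /7098889896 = 84366.12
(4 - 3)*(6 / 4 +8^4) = 8195 / 2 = 4097.50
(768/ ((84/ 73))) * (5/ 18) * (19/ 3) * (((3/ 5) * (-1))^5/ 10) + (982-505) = 10234647/ 21875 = 467.87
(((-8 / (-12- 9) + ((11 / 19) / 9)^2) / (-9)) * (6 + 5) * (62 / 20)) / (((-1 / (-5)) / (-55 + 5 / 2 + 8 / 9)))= 24970259347 / 66318588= 376.52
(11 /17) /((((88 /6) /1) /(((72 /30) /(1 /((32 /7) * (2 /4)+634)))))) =2358 /35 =67.37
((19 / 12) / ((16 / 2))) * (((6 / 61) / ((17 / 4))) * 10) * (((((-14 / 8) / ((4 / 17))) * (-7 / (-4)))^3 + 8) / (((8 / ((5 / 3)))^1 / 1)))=-91186127625 / 4349493248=-20.96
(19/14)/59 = 19/826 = 0.02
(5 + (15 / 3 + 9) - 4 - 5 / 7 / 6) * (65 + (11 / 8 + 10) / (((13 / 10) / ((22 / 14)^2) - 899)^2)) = 96029529507153125 / 99279738214356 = 967.26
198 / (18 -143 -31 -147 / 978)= -64548 / 50905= -1.27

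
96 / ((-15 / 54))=-345.60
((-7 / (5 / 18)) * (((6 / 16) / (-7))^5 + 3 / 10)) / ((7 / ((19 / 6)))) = -47087497593 / 13768294400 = -3.42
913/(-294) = -913/294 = -3.11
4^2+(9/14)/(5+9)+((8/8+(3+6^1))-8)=3537/196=18.05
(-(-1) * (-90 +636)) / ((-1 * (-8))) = 273 / 4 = 68.25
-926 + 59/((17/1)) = -15683/17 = -922.53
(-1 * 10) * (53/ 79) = -530/ 79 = -6.71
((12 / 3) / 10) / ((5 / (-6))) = -12 / 25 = -0.48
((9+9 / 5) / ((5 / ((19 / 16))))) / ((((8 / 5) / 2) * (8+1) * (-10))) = -57 / 1600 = -0.04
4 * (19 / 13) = 76 / 13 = 5.85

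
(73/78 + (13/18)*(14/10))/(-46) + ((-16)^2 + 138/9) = 7300441/26910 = 271.29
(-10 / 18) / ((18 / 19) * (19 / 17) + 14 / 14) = -17 / 63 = -0.27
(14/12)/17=7/102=0.07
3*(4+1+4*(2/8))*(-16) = -288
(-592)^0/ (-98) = -1/ 98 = -0.01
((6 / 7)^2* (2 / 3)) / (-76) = -6 / 931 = -0.01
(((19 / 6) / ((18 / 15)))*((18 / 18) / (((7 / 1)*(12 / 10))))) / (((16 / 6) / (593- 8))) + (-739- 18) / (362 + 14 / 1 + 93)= 2020177 / 30016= 67.30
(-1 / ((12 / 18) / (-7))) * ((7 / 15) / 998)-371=-3702531 / 9980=-371.00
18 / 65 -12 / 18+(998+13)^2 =199313519 / 195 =1022120.61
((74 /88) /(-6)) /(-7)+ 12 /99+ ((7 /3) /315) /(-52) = 152531 /1081080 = 0.14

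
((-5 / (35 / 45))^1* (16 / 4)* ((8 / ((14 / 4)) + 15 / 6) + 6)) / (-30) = 453 / 49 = 9.24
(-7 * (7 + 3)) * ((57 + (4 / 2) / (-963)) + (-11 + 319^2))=-6862809730 / 963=-7126489.85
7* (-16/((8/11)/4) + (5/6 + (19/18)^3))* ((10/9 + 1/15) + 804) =-127195185607/262440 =-484663.87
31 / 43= 0.72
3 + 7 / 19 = 64 / 19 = 3.37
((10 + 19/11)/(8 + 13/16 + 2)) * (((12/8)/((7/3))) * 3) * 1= 27864/13321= 2.09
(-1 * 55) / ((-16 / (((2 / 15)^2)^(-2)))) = 2784375 / 256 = 10876.46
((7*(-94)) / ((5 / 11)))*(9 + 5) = -20266.40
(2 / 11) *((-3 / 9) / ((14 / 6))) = -2 / 77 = -0.03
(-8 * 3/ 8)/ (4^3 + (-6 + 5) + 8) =-3/ 71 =-0.04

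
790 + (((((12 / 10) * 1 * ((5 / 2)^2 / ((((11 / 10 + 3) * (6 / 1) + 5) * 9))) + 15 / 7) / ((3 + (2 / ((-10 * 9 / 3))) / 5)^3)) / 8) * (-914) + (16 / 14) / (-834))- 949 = -6537982576285375 / 38844528328704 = -168.31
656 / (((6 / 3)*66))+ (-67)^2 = 148301 / 33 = 4493.97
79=79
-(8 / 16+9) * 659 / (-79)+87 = 26267 / 158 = 166.25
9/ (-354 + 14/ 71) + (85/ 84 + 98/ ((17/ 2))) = 112240397/ 8967840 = 12.52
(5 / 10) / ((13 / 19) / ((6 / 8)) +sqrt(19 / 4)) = 0.16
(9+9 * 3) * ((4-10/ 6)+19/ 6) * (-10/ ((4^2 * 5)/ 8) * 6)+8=-1180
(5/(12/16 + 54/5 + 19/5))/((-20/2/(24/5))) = -48/307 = -0.16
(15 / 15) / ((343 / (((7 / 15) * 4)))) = 4 / 735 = 0.01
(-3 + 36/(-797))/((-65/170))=82518/10361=7.96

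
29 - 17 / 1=12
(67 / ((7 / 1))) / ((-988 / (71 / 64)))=-0.01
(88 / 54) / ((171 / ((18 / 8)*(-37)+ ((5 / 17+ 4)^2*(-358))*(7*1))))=-588655463 / 1334313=-441.17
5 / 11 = 0.45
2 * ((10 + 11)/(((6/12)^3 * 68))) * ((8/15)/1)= 224/85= 2.64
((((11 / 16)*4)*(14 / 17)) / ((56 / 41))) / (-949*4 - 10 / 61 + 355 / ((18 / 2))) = -247599 / 560983408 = -0.00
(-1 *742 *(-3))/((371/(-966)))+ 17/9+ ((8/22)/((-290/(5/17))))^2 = -1533587420527/264680361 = -5794.11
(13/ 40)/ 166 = 13/ 6640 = 0.00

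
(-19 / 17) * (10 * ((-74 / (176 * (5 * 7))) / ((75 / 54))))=6327 / 65450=0.10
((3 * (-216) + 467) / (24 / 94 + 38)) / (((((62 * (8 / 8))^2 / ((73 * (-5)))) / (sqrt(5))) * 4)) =3105055 * sqrt(5) / 27646048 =0.25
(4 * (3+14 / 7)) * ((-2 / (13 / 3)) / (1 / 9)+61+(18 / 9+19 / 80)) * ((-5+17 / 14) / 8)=-3256691 / 5824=-559.18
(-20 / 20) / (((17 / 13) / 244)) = -186.59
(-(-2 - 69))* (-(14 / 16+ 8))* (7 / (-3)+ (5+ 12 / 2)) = -65533 / 12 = -5461.08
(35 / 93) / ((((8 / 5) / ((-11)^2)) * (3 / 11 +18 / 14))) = 326095 / 17856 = 18.26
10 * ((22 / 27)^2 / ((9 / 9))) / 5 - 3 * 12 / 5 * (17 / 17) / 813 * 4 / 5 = 6523208 / 4938975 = 1.32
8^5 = 32768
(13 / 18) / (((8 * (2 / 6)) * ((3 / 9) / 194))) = 1261 / 8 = 157.62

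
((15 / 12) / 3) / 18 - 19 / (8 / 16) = -8203 / 216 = -37.98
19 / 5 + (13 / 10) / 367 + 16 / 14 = 127073 / 25690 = 4.95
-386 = -386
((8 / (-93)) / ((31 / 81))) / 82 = -108 / 39401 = -0.00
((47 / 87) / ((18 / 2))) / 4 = 47 / 3132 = 0.02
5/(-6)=-0.83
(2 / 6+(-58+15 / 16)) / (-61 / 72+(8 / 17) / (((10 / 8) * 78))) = 9026745 / 134042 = 67.34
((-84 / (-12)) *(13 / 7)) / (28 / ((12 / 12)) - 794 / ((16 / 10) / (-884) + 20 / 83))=-142571 / 36103779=-0.00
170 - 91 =79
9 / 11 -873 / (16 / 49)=-470403 / 176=-2672.74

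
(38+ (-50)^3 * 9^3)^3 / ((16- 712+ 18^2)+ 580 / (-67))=6337192453574872466352947 / 3188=1987826992965769280537.31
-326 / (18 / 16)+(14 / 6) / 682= -1778635 / 6138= -289.77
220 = 220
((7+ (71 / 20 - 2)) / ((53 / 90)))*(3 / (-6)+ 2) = 4617 / 212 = 21.78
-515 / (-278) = 515 / 278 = 1.85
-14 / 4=-7 / 2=-3.50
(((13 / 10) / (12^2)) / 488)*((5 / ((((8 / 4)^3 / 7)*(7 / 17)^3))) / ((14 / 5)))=319345 / 771305472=0.00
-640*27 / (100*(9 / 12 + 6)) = -128 / 5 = -25.60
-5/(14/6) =-15/7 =-2.14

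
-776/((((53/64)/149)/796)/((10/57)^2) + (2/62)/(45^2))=-1479066647961600/462749291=-3196259.13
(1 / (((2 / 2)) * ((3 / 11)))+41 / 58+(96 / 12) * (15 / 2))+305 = 64271 / 174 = 369.37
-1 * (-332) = 332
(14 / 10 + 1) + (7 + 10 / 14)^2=15168 / 245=61.91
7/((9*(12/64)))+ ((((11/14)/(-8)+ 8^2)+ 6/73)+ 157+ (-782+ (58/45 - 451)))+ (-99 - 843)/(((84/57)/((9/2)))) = -612278263/157680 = -3883.04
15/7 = 2.14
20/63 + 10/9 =10/7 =1.43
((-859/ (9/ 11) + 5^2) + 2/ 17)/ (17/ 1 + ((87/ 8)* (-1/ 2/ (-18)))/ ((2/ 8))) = -1254320/ 22287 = -56.28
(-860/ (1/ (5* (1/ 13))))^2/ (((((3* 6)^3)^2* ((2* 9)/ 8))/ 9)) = 1155625/ 89813529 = 0.01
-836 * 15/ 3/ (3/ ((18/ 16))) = -3135/ 2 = -1567.50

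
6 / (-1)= -6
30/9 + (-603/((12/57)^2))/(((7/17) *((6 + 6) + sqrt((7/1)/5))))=-166327855/59892 + 3700611 *sqrt(35)/79856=-2502.97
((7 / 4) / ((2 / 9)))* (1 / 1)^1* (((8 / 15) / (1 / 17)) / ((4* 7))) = 51 / 20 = 2.55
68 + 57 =125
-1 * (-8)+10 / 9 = 82 / 9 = 9.11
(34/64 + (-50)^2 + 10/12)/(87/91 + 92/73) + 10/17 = 27132368041/24027936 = 1129.20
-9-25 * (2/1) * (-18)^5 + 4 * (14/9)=850305575/9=94478397.22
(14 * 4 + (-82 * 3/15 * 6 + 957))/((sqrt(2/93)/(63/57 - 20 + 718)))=60743159 * sqrt(186)/190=4360138.10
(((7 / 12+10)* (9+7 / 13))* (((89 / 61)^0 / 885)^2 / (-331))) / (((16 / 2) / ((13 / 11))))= -3937 / 68441333400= -0.00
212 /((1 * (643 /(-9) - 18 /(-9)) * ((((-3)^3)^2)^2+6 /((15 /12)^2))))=-636 /110717675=-0.00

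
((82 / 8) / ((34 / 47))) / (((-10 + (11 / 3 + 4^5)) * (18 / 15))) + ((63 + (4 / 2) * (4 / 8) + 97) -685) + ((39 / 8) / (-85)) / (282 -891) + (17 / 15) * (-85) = -620.32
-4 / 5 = -0.80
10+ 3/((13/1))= 133/13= 10.23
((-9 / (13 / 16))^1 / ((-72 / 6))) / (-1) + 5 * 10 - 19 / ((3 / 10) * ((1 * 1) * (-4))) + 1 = 5141 / 78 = 65.91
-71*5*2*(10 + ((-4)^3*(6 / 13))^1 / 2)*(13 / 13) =44020 / 13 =3386.15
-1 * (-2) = 2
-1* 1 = -1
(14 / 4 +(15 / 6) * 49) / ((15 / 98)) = 4116 / 5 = 823.20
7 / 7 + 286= 287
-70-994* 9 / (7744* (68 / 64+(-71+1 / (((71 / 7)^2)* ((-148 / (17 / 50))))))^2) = -230601531033575896761070 / 3294296471239024546801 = -70.00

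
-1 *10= -10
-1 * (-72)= 72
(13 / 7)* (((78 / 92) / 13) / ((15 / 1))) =13 / 1610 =0.01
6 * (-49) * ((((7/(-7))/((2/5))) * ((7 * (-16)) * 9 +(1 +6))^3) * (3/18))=-245735735245/2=-122867867622.50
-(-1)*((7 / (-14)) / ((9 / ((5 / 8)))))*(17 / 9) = -85 / 1296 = -0.07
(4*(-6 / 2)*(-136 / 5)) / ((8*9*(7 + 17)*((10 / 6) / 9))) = 51 / 50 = 1.02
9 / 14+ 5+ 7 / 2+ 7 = 113 / 7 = 16.14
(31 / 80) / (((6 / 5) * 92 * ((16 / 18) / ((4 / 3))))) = 31 / 5888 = 0.01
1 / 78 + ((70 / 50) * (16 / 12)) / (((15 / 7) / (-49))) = -249629 / 5850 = -42.67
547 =547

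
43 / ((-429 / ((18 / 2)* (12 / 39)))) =-0.28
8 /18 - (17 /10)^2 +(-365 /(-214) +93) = 8884643 /96300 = 92.26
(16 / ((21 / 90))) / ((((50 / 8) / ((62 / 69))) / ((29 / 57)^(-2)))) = 25784064 / 677005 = 38.09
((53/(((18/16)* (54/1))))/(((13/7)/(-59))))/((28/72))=-25016/351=-71.27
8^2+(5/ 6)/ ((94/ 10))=64.09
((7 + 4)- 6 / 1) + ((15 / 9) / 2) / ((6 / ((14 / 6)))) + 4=1007 / 108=9.32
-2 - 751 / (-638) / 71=-1.98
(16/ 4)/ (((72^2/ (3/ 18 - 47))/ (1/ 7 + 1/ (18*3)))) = -17141/ 2939328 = -0.01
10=10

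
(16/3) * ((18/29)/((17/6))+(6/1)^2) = 95232/493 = 193.17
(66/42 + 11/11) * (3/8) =27/28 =0.96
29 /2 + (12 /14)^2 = 15.23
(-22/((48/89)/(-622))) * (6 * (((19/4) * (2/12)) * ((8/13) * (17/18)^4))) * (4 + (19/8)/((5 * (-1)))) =22708592926657/109175040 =208001.69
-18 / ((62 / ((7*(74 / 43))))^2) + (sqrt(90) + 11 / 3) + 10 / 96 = 263658925 / 85290672 + 3*sqrt(10) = 12.58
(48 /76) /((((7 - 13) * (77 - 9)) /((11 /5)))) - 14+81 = 216399 /3230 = 67.00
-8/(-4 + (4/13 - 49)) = 104/685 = 0.15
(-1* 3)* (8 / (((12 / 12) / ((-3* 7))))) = 504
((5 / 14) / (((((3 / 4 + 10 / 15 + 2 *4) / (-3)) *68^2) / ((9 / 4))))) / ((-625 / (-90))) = -729 / 91439600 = -0.00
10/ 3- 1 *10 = -6.67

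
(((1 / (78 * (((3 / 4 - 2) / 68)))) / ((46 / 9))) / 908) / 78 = -17 / 8823490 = -0.00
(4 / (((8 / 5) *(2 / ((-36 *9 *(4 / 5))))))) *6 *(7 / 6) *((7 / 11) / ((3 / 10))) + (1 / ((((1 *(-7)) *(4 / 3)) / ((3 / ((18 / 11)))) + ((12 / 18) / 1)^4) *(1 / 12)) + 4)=-57664243 / 11990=-4809.36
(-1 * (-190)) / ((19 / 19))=190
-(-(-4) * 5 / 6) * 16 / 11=-160 / 33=-4.85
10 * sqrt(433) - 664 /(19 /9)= -5976 /19+ 10 * sqrt(433)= -106.44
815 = 815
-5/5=-1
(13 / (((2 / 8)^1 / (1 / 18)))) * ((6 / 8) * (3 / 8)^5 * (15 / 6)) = 5265 / 131072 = 0.04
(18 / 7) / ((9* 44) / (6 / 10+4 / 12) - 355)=18 / 485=0.04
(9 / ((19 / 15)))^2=18225 / 361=50.48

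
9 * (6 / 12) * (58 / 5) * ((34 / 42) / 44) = 1479 / 1540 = 0.96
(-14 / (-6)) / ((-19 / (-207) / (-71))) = -34293 / 19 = -1804.89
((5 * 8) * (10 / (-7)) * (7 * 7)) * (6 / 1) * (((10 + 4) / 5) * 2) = -94080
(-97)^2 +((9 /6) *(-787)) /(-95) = 1790071 /190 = 9421.43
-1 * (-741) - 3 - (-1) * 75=813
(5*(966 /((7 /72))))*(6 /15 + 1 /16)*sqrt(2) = 22977*sqrt(2) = 32494.39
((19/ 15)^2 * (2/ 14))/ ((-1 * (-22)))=361/ 34650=0.01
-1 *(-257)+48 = 305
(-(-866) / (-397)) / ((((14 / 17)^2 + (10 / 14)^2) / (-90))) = 1103708340 / 6681113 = 165.20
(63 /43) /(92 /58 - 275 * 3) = -1827 /1026797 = -0.00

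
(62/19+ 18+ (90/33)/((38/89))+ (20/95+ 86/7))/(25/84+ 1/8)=1409640/14839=95.00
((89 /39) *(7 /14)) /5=89 /390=0.23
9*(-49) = -441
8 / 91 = 0.09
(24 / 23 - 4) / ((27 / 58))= -3944 / 621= -6.35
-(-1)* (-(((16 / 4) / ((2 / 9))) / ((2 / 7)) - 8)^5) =-503284375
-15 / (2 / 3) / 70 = -9 / 28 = -0.32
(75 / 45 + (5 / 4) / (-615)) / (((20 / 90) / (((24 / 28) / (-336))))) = -351 / 18368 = -0.02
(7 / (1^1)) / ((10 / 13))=91 / 10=9.10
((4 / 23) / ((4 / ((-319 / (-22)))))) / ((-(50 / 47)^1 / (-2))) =1363 / 1150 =1.19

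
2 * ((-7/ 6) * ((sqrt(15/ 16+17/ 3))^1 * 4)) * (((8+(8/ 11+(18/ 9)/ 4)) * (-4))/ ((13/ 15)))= 14210 * sqrt(951)/ 429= 1021.47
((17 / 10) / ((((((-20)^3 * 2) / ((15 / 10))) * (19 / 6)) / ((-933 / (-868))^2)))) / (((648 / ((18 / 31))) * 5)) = -14798313 / 1420053555200000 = -0.00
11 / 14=0.79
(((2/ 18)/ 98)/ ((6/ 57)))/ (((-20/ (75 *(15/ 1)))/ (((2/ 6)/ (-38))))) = 25/ 4704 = 0.01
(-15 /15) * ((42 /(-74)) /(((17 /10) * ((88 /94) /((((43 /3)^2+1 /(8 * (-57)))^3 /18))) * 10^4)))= 58426984827781241 /3400970394894336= 17.18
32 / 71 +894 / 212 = 35129 / 7526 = 4.67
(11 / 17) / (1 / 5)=55 / 17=3.24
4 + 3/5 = 23/5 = 4.60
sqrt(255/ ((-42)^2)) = sqrt(255)/ 42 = 0.38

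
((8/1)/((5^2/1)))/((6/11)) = 44/75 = 0.59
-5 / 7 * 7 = -5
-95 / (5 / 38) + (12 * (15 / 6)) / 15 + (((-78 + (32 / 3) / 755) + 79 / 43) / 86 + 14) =-5920851319 / 8375970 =-706.89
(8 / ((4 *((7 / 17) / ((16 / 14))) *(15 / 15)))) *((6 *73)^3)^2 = 1920496707993166848 / 49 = 39193810367207486.69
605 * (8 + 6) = 8470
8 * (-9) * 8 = -576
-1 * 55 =-55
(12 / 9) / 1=1.33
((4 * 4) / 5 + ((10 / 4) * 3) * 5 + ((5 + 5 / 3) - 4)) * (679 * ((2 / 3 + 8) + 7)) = 41518813 / 90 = 461320.14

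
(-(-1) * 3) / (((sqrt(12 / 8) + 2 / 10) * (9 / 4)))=-40 / 219 + 100 * sqrt(6) / 219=0.94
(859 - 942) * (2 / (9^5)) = -166 / 59049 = -0.00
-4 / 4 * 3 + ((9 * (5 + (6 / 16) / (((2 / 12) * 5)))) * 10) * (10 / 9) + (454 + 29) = 1025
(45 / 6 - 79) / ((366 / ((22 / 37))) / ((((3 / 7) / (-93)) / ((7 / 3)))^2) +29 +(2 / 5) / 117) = -920205 / 2031008746304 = -0.00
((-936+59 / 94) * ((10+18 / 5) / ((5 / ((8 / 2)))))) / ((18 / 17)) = -4065652 / 423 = -9611.47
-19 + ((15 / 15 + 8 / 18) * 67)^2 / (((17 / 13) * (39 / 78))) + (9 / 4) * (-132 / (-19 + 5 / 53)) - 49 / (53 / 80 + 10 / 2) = 993964333751 / 69447618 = 14312.43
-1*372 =-372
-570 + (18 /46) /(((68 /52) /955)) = -111135 /391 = -284.23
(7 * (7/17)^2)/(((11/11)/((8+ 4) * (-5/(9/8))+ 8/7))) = -53704/867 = -61.94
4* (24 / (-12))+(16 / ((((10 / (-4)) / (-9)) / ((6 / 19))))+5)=1443 / 95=15.19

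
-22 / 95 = -0.23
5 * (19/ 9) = 95/ 9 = 10.56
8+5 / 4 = 37 / 4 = 9.25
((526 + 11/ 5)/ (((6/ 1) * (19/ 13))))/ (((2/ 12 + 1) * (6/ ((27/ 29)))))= 16263/ 2030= 8.01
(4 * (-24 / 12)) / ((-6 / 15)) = 20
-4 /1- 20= -24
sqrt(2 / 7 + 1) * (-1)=-3 * sqrt(7) / 7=-1.13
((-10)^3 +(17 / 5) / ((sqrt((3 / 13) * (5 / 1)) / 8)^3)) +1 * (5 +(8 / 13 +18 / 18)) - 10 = 401.13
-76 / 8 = -19 / 2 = -9.50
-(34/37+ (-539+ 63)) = 17578/37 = 475.08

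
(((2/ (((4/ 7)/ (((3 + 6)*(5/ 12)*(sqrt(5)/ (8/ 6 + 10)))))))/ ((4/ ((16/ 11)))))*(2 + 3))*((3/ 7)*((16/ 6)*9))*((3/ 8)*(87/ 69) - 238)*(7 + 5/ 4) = -265507875*sqrt(5)/ 6256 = -94899.88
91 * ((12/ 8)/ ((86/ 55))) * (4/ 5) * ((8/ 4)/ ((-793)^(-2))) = 87834118.47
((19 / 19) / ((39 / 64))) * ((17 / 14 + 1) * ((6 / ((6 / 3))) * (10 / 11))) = 9920 / 1001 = 9.91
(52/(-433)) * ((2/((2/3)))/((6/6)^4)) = -156/433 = -0.36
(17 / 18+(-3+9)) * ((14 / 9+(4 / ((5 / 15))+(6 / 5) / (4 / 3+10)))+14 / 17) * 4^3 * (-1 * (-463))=4104402400 / 1377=2980684.39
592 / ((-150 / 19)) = -5624 / 75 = -74.99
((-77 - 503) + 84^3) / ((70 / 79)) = 23388898 / 35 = 668254.23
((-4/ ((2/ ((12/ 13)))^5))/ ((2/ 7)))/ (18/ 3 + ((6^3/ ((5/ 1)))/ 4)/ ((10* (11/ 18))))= -1247400/ 33045077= -0.04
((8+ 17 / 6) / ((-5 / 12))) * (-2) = 52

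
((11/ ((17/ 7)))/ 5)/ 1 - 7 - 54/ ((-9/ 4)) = 1522/ 85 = 17.91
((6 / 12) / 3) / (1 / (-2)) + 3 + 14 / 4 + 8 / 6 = 15 / 2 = 7.50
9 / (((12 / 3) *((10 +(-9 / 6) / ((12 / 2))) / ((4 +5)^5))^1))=177147 / 13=13626.69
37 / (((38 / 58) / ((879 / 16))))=943167 / 304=3102.52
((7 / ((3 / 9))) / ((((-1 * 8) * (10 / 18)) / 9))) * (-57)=96957 / 40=2423.92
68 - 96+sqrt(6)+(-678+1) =-705+sqrt(6) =-702.55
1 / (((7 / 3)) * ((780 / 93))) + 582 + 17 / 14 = 151649 / 260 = 583.27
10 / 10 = 1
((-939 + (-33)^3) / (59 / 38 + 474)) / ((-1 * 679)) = 200184 / 1752887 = 0.11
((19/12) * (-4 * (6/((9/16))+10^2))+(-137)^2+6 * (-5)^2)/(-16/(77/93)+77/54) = -75750906/74423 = -1017.84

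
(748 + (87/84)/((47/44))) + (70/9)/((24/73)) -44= 25889575/35532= 728.63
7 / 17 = 0.41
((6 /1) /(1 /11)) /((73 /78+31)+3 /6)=234 /115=2.03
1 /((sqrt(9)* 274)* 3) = 1 /2466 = 0.00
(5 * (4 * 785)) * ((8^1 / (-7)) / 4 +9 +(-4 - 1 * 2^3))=-361100 / 7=-51585.71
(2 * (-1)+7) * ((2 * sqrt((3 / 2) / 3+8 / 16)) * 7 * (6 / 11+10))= 8120 / 11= 738.18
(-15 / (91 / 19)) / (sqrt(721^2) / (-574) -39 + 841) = -7790 / 1991717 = -0.00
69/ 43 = 1.60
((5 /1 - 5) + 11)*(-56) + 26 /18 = -5531 /9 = -614.56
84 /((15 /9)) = 252 /5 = 50.40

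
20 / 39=0.51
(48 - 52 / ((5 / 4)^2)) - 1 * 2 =318 / 25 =12.72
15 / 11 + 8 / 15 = 313 / 165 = 1.90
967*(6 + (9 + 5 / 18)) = 265925 / 18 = 14773.61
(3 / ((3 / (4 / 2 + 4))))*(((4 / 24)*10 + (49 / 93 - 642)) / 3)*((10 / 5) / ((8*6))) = -9917 / 186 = -53.32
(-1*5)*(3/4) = -15/4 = -3.75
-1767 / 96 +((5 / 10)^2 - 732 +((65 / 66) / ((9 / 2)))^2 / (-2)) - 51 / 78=-27551813233 / 36694944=-750.83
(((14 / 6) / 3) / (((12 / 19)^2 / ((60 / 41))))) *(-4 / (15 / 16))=-40432 / 3321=-12.17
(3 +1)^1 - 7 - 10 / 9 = -4.11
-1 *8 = -8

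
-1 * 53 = -53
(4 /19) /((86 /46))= 92 /817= 0.11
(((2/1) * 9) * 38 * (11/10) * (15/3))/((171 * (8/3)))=33/4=8.25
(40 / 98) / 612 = 5 / 7497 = 0.00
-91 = -91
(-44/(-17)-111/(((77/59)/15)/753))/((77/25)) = -31437571175/100793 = -311902.33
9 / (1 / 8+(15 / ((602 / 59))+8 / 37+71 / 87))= 69762168 / 20365963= 3.43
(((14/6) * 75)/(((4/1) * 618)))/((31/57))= 3325/25544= 0.13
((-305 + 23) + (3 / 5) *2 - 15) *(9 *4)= -53244 / 5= -10648.80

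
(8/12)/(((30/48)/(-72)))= -384/5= -76.80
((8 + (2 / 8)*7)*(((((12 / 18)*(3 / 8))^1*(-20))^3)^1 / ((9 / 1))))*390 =-105625 / 2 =-52812.50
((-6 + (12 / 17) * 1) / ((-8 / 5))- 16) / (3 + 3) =-863 / 408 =-2.12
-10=-10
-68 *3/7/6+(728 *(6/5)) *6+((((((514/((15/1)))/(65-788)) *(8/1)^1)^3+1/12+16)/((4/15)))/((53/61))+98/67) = 179492714173579026007/33819416087108400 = 5307.39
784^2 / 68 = 153664 / 17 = 9039.06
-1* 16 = -16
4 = 4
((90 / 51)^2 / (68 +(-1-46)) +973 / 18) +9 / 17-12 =1556089 / 36414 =42.73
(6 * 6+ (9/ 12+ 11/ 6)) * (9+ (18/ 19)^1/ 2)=365.53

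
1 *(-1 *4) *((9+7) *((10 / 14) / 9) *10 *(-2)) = 6400 / 63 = 101.59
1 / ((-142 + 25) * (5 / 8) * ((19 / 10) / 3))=-0.02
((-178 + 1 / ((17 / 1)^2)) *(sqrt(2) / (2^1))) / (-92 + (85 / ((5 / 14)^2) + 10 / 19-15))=-1628965 *sqrt(2) / 10248518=-0.22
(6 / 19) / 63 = 2 / 399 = 0.01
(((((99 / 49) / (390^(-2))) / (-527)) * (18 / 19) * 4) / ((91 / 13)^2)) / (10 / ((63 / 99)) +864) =-542084400 / 10574699261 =-0.05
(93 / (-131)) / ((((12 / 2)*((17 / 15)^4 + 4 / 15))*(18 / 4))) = -174375 / 12709751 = -0.01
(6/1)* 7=42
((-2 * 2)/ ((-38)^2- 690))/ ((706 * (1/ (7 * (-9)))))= 63/ 133081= 0.00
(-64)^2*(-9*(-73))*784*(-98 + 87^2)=15762319147008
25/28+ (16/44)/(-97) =26563/29876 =0.89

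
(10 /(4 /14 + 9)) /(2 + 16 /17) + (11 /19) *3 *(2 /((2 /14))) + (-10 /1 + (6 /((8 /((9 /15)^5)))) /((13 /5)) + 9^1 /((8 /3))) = 22328027 /1235000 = 18.08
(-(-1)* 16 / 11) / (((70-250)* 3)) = -4 / 1485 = -0.00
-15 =-15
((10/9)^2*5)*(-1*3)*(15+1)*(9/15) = -1600/9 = -177.78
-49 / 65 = -0.75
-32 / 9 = -3.56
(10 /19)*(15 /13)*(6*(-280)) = -252000 /247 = -1020.24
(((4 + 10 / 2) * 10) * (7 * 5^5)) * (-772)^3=-905821182000000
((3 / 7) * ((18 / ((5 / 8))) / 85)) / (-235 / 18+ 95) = 0.00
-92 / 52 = -23 / 13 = -1.77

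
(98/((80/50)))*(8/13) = 490/13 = 37.69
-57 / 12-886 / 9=-103.19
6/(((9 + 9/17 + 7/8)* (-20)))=-204/7075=-0.03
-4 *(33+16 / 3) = -460 / 3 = -153.33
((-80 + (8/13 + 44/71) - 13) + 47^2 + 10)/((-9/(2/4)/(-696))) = 227758808/2769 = 82253.09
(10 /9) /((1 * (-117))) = -10 /1053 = -0.01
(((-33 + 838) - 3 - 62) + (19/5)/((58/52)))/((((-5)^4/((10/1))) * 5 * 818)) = 107794/37065625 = 0.00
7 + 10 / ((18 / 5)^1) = 88 / 9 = 9.78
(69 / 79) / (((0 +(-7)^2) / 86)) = 5934 / 3871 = 1.53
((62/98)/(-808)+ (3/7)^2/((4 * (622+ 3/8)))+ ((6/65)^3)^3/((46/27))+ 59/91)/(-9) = -0.07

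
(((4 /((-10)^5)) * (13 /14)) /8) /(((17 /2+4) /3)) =-39 /35000000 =-0.00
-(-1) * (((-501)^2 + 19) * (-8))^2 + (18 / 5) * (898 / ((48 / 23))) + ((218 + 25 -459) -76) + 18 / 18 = 4032706586858.05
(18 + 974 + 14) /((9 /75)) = 25150 /3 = 8383.33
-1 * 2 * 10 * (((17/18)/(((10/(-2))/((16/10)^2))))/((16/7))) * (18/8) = 238/25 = 9.52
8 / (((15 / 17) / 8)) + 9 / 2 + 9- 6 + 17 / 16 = 81.10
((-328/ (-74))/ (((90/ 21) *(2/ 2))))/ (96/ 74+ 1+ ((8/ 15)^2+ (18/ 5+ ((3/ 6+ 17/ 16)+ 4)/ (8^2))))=8816640/ 53439037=0.16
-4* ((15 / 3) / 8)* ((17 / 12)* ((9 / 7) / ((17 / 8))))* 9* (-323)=43605 / 7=6229.29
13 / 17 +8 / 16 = 43 / 34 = 1.26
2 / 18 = 1 / 9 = 0.11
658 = 658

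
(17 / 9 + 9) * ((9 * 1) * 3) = 294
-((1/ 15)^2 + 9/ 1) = -2026/ 225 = -9.00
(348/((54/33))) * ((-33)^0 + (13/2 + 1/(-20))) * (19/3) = 903089/90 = 10034.32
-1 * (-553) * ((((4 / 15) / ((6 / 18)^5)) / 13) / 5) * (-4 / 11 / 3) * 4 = -955584 / 3575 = -267.30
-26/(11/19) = -494/11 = -44.91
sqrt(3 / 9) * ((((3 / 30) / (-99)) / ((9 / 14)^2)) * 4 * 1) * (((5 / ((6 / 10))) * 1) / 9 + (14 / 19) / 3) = -0.01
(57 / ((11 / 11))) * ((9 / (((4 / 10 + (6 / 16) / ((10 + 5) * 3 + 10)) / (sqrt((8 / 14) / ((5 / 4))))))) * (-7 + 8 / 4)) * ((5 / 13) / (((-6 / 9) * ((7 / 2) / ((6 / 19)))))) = 4276800 * sqrt(35) / 114023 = 221.90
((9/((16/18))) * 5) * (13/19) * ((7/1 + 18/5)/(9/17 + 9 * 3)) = 8109/608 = 13.34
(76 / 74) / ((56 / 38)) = 0.70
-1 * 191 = -191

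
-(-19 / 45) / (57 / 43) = 43 / 135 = 0.32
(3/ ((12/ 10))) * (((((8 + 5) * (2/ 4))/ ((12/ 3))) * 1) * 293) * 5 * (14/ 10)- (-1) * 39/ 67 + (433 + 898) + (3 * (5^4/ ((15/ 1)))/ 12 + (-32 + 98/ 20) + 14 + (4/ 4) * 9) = 9670.09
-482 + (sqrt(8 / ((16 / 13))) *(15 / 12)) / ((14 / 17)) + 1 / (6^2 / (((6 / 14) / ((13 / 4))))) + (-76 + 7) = -547.13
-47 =-47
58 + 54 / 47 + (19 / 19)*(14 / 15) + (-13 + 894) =663463 / 705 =941.08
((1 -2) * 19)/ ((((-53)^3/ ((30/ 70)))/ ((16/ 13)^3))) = 233472/ 2289579383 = 0.00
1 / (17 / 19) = 19 / 17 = 1.12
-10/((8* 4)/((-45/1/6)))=75/32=2.34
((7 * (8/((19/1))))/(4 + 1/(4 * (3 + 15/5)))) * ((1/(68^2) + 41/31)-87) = -1031630292/16511437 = -62.48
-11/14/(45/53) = -583/630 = -0.93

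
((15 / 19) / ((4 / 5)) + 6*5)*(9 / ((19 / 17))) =360315 / 1444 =249.53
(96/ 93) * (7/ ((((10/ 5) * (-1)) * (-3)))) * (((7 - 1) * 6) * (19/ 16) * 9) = 14364/ 31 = 463.35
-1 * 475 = -475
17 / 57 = 0.30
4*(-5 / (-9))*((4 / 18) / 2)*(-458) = -9160 / 81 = -113.09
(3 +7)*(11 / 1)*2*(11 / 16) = 605 / 4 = 151.25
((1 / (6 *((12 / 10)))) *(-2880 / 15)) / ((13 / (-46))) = 3680 / 39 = 94.36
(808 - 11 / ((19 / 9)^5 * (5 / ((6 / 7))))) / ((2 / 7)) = 2827.84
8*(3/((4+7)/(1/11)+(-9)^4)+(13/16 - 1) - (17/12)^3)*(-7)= 122459575/721656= 169.69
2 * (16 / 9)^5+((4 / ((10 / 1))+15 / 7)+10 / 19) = 1515125089 / 39267585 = 38.58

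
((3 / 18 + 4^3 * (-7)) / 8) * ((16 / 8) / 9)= -2687 / 216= -12.44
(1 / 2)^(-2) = 4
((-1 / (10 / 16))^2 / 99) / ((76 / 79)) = 1264 / 47025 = 0.03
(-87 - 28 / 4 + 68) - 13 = -39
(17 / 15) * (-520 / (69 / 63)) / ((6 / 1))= -89.68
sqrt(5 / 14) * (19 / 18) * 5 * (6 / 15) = 19 * sqrt(70) / 126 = 1.26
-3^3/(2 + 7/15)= -405/37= -10.95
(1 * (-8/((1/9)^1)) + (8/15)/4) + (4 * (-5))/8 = -2231/30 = -74.37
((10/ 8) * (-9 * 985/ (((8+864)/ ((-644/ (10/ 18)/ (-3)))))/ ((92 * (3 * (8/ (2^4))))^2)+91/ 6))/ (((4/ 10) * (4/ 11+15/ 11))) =247537675/ 9145536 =27.07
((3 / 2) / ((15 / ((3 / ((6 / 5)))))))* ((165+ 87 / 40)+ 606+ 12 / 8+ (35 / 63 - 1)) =278723 / 1440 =193.56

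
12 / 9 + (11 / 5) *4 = 152 / 15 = 10.13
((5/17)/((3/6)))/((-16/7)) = -35/136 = -0.26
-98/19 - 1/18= -1783/342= -5.21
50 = 50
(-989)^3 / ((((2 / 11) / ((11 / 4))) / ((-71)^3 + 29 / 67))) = 350859775992889449 / 67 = 5236713074520738.04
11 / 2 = 5.50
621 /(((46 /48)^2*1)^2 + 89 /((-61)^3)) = 46765552766976 /63489061957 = 736.59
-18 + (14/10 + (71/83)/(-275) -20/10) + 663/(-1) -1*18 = -15968441/22825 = -699.60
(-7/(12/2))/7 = -1/6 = -0.17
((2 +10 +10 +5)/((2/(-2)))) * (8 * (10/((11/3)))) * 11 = -6480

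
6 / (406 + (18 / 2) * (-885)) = -6 / 7559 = -0.00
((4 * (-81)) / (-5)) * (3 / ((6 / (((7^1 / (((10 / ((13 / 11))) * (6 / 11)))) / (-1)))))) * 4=-4914 / 25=-196.56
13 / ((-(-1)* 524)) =13 / 524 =0.02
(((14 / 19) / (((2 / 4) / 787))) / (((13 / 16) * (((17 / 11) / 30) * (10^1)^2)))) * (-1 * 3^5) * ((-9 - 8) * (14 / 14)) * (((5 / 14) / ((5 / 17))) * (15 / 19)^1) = 5149737648 / 4693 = 1097323.17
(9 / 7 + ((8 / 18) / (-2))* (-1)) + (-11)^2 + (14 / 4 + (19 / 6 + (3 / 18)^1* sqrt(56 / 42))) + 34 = sqrt(3) / 9 + 10280 / 63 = 163.37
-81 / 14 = -5.79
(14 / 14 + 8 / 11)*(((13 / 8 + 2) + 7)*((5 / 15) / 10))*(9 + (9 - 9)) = 969 / 176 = 5.51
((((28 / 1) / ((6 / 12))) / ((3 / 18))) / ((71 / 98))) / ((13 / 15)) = 493920 / 923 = 535.12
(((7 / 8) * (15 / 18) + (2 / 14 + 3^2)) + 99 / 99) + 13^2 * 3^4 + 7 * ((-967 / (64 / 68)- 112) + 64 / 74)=4452104 / 777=5729.86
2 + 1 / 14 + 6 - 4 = 4.07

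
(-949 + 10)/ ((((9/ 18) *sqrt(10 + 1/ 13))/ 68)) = -127704 *sqrt(1703)/ 131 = -40229.12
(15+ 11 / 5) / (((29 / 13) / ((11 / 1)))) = 12298 / 145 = 84.81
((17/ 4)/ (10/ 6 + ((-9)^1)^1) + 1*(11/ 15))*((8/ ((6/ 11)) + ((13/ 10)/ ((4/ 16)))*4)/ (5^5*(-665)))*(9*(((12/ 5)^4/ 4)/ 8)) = -65772/ 2685546875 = -0.00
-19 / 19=-1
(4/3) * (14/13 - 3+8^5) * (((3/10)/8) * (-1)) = -425959/260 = -1638.30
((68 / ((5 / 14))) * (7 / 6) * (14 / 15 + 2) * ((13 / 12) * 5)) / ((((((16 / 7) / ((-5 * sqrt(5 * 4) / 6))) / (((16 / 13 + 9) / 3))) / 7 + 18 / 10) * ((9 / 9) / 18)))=1291760742272 * sqrt(5) / 5732455887 + 202365498975640 / 5732455887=35805.59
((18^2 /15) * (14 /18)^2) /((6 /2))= 196 /45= 4.36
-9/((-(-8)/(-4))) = 9/2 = 4.50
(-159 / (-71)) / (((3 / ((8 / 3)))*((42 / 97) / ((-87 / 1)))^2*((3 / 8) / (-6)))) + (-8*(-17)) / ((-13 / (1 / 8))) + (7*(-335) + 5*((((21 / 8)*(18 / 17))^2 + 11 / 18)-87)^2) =-98478539812892946137 / 78328254880512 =-1257254.36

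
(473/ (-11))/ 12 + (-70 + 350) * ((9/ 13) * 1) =29681/ 156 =190.26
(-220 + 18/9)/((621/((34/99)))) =-7412/61479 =-0.12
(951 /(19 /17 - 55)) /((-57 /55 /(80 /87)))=5927900 /378537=15.66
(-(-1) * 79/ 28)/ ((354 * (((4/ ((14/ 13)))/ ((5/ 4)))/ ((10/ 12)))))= 1975/ 883584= 0.00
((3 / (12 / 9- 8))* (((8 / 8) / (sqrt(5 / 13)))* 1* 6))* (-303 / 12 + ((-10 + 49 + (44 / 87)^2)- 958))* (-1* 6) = -257223321* sqrt(65) / 84100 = -24658.75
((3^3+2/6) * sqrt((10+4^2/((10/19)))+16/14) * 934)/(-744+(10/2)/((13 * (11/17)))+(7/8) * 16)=-10952084 * sqrt(50890)/10952025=-225.59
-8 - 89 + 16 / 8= -95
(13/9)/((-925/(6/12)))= -13/16650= -0.00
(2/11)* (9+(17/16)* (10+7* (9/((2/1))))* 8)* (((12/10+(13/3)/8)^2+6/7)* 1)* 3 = 567465649/739200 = 767.68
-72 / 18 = -4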